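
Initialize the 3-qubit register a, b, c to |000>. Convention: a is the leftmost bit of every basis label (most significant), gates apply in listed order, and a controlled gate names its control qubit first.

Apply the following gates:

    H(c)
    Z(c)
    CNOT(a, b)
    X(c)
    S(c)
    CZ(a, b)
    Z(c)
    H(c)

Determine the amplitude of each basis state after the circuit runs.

The final amplitudes are -1/2 - I/2 on |000>, -1/2 + I/2 on |001>, and 0 on every other basis state.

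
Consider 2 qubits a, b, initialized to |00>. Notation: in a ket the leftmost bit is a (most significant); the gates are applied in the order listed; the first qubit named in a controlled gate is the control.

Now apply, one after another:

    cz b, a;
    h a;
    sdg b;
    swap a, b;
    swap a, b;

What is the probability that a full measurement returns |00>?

Outcome |00> occurs with probability 1/2. Key observation: gates 4-5 undo each other exactly, leaving only the rest of the circuit to track.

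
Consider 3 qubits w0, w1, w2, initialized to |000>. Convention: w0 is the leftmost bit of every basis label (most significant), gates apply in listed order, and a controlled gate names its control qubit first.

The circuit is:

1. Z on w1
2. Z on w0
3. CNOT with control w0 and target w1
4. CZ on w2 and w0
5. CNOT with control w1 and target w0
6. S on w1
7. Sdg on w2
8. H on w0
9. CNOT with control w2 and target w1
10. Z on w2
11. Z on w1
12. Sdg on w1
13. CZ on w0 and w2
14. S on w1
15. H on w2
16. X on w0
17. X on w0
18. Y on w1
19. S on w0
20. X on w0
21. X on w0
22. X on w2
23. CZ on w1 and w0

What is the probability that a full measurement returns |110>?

Outcome |110> occurs with probability 1/4.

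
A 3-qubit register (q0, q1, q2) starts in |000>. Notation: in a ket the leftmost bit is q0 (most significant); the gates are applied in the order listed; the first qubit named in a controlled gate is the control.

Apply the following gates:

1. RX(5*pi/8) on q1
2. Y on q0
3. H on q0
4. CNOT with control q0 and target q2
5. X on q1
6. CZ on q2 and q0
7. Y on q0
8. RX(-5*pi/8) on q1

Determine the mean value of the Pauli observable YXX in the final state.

The expectation value of YXX is 0.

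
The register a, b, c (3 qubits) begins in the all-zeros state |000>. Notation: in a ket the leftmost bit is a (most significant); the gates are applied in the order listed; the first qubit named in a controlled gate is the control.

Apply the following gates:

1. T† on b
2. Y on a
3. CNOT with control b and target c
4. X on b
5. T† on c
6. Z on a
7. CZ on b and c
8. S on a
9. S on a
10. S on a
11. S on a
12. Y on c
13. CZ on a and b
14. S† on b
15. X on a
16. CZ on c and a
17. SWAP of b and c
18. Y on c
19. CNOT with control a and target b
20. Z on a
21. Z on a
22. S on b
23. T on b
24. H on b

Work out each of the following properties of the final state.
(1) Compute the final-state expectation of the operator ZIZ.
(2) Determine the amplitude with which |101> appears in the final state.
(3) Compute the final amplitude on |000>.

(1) The expectation value of ZIZ is 1. Key observation: steps 8-11 multiply out to the identity, so the circuit reduces to the remaining gates.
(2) The amplitude on |101> is 0.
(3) The final state's coefficient on |000> equals sqrt(2)*exp(3*I*pi/4)/2.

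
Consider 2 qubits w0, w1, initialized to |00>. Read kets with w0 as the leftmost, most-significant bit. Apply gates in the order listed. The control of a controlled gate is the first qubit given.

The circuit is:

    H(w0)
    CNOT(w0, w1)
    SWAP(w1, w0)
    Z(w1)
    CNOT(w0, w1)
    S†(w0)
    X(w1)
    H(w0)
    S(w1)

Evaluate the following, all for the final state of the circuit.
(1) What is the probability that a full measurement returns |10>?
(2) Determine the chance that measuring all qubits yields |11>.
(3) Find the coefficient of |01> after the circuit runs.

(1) Outcome |10> occurs with probability 0.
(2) Outcome |11> occurs with probability 1/2.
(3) The final state's coefficient on |01> equals -1/2 + I/2.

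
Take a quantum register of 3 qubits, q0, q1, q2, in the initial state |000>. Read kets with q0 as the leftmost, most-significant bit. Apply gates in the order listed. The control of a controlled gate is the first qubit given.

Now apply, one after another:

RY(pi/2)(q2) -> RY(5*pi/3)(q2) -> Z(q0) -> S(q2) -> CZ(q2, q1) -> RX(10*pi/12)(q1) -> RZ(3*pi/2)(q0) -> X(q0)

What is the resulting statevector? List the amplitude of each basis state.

The resulting statevector has amplitude 0 on |000>, 0 on |001>, 0 on |010>, 0 on |011>, exp(I*pi/4)/4 on |100>, (2 - sqrt(3))*exp(3*I*pi/4)/4 on |101>, (-2 - sqrt(3))*exp(3*I*pi/4)/4 on |110>, exp(I*pi/4)/4 on |111>.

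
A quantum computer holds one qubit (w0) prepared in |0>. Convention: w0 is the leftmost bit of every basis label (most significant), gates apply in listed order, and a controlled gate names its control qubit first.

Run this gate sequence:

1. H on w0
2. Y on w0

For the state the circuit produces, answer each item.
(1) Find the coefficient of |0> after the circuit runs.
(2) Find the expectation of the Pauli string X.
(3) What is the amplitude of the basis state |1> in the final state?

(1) |0> carries amplitude -sqrt(2)*I/2 in the final state.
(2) In the final state, X has expectation -1.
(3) |1> carries amplitude sqrt(2)*I/2 in the final state.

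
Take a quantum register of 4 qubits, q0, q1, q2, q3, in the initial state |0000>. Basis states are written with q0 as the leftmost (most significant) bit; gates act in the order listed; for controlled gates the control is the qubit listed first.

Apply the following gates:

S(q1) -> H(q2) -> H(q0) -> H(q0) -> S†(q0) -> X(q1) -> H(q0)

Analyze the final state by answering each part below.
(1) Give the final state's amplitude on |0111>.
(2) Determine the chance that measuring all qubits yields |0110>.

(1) The final state's coefficient on |0111> equals 0.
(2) The probability of measuring |0110> is 1/4.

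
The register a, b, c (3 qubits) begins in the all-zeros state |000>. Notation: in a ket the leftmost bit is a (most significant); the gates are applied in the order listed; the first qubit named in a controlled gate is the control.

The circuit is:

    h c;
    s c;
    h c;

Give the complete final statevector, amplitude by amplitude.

The resulting statevector has amplitude 1/2 + I/2 on |000>, 1/2 - I/2 on |001>, and 0 on every other basis state.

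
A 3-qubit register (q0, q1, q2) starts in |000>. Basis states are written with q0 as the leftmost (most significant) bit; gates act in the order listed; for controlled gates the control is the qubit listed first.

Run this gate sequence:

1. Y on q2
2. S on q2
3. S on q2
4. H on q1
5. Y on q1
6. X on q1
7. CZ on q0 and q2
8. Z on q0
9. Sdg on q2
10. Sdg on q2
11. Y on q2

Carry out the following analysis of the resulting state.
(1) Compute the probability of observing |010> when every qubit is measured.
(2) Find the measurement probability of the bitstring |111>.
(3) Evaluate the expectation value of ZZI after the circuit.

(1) A full measurement returns |010> with probability 1/2.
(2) The probability of measuring |111> is 0.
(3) In the final state, ZZI has expectation 0.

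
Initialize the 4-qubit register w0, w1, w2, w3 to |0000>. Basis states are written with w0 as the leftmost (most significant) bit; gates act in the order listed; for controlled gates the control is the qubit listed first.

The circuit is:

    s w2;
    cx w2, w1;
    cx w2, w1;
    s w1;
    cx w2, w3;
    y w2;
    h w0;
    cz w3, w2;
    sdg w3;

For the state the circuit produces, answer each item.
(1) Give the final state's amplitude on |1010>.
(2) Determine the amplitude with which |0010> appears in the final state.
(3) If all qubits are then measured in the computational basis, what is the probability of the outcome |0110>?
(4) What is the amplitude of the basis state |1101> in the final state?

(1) The amplitude on |1010> is sqrt(2)*I/2.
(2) The final state's coefficient on |0010> equals sqrt(2)*I/2.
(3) A full measurement returns |0110> with probability 0.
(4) The final state's coefficient on |1101> equals 0.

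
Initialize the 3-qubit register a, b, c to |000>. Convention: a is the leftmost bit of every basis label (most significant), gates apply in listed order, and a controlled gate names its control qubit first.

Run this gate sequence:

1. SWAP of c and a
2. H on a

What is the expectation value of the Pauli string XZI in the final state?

The observable XZI averages to 1.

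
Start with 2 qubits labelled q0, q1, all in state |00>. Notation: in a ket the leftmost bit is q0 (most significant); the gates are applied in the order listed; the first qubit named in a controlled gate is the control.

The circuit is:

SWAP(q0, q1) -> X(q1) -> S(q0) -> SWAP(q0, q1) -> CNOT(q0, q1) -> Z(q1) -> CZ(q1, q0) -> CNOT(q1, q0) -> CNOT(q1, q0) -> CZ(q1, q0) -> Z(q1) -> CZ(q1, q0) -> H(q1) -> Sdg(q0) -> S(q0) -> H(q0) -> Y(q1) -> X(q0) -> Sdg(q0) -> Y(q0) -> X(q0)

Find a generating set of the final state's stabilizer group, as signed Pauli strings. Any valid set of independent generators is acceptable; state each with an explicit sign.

The final state is stabilized by the group generated by -YI, +IX; other independent generating sets are equally valid.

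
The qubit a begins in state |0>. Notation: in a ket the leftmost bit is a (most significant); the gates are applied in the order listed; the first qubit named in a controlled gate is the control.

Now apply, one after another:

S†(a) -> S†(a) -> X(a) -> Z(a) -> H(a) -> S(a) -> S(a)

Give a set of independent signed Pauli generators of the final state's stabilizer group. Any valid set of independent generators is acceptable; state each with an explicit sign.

One valid set of independent stabilizer generators is +X (any independent generating set of the same group is equally correct).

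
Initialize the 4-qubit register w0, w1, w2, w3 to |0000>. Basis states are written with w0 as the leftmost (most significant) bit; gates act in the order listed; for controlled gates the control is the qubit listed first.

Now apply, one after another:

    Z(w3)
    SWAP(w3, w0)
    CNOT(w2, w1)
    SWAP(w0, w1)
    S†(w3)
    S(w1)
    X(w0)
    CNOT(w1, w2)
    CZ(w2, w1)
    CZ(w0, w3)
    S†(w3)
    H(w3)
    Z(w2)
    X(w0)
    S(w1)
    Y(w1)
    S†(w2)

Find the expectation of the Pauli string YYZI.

The observable YYZI averages to 0.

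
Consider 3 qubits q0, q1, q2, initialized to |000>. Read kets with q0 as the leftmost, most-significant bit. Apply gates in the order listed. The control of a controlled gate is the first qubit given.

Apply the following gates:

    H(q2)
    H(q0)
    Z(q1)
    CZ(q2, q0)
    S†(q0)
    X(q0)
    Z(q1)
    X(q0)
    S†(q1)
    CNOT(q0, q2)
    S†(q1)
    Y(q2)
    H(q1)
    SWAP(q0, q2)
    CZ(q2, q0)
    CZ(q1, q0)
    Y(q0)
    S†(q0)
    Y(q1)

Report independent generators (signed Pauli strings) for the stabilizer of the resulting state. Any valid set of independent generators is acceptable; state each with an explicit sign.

One valid set of independent stabilizer generators is +YZI, +ZXI, -IIY (any independent generating set of the same group is equally correct).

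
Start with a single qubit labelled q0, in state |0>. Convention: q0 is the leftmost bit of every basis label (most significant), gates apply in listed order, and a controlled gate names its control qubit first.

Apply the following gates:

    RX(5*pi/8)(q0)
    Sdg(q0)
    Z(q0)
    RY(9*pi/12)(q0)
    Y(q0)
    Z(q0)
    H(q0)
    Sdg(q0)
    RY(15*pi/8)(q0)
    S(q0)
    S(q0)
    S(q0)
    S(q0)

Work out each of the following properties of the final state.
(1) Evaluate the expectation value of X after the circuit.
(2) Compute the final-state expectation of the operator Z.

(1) In the final state, X has expectation -4*sqrt(1/2 - sqrt(2)/4)*sqrt(sqrt(2)/4 + 1/2)*sin(pi/16)*cos(pi/16)*cos(5*pi/16)**2 + 4*sqrt(1/2 - sqrt(2)/4)*sqrt(sqrt(2)/4 + 1/2)*sin(pi/16)*sin(5*pi/16)**2*cos(pi/16) + 2*sqrt(2)*sin(pi/16)*sin(5*pi/16)*cos(pi/16)*cos(5*pi/16). Key observation: steps 10-13 multiply out to the identity, so the circuit reduces to the remaining gates.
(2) The observable Z averages to -sqrt(2)*sin(5*pi/16)*cos(pi/16)**2*cos(5*pi/16) - 2*sqrt(1/2 - sqrt(2)/4)*sqrt(sqrt(2)/4 + 1/2)*sin(5*pi/16)**2*cos(pi/16)**2 - 2*sqrt(1/2 - sqrt(2)/4)*sqrt(sqrt(2)/4 + 1/2)*sin(pi/16)**2*cos(5*pi/16)**2 + 2*sqrt(1/2 - sqrt(2)/4)*sqrt(sqrt(2)/4 + 1/2)*sin(pi/16)**2*sin(5*pi/16)**2 + sqrt(2)*sin(pi/16)**2*sin(5*pi/16)*cos(5*pi/16) + 2*sqrt(1/2 - sqrt(2)/4)*sqrt(sqrt(2)/4 + 1/2)*cos(pi/16)**2*cos(5*pi/16)**2.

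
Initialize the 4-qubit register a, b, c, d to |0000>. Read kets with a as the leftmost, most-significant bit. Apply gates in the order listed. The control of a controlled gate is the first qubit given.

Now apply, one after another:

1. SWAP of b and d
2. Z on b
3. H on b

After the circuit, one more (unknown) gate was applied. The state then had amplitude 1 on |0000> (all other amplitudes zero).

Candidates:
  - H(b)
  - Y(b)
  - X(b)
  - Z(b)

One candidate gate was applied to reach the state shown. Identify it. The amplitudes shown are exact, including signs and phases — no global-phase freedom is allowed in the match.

The applied gate was H(b).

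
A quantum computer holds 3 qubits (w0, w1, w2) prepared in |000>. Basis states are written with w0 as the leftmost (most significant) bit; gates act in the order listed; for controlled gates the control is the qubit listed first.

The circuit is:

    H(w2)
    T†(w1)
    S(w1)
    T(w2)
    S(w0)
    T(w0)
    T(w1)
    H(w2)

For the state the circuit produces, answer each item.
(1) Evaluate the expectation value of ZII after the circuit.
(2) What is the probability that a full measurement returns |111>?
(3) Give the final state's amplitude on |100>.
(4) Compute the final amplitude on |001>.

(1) In the final state, ZII has expectation 1.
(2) The probability of measuring |111> is 0.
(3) The final state's coefficient on |100> equals 0.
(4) |001> carries amplitude 1/2 - exp(I*pi/4)/2 in the final state.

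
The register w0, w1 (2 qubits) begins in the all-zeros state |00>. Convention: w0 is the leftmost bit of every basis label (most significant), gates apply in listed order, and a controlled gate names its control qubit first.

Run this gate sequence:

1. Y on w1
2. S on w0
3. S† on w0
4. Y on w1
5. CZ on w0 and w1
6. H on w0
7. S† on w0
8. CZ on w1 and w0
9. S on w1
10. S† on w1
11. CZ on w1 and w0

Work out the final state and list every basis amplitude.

After the circuit, the state carries amplitude sqrt(2)/2 on |00>, 0 on |01>, -sqrt(2)*I/2 on |10>, 0 on |11>.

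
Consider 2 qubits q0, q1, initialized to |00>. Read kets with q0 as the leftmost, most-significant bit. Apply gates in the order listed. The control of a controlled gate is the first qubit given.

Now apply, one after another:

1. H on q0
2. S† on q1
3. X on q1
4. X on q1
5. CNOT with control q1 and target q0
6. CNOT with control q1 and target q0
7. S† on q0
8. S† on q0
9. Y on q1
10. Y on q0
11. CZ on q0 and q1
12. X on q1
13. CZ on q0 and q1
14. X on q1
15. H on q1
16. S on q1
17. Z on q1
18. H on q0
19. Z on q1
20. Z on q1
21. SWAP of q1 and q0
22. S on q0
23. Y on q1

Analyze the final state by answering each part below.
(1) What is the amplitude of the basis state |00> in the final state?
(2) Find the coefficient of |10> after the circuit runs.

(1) The amplitude on |00> is sqrt(2)*I/2. Key observation: gates 5-6 undo each other exactly, leaving only the rest of the circuit to track.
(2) The amplitude on |10> is -sqrt(2)*I/2.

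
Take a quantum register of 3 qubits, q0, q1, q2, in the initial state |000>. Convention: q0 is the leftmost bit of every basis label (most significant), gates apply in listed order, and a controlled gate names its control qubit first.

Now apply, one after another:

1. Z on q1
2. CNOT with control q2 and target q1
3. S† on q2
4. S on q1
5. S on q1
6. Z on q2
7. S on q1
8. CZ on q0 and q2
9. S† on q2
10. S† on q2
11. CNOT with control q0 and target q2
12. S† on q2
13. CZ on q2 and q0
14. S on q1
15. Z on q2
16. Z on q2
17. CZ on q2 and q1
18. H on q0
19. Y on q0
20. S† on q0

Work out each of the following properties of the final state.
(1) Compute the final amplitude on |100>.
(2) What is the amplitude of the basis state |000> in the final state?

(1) The amplitude on |100> is sqrt(2)/2.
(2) The final state's coefficient on |000> equals -sqrt(2)*I/2.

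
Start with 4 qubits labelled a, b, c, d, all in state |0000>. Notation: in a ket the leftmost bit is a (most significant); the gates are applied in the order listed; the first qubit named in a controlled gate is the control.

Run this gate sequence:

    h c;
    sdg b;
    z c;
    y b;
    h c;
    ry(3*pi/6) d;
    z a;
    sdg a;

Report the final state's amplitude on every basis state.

The resulting statevector has amplitude sqrt(2)*I/2 on |0110>, sqrt(2)*I/2 on |0111>, and 0 on every other basis state.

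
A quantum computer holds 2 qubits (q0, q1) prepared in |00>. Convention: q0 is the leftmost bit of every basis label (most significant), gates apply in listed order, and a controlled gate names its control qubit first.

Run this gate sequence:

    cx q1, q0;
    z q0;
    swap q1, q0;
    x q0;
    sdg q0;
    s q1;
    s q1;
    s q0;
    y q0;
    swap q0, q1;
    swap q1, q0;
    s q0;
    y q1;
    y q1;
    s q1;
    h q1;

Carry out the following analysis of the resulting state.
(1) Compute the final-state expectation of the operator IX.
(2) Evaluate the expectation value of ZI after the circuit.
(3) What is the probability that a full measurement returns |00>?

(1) The observable IX averages to 1.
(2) The observable ZI averages to 1.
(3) The probability of measuring |00> is 1/2.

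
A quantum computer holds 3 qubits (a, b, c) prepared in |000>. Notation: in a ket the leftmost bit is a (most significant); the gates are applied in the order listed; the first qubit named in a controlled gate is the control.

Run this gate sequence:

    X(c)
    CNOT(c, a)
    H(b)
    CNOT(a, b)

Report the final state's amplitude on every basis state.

After the circuit, the state carries amplitude sqrt(2)/2 on |101>, sqrt(2)/2 on |111>, and 0 on every other basis state.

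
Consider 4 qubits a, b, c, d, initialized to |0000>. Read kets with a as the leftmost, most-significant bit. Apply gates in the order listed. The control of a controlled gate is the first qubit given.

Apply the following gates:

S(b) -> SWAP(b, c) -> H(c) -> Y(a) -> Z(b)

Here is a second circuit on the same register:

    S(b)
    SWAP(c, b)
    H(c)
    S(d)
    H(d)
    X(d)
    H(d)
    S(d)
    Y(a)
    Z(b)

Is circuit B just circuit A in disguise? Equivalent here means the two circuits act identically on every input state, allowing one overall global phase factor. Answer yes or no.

Yes: on every input state the two circuits agree up to one overall phase factor.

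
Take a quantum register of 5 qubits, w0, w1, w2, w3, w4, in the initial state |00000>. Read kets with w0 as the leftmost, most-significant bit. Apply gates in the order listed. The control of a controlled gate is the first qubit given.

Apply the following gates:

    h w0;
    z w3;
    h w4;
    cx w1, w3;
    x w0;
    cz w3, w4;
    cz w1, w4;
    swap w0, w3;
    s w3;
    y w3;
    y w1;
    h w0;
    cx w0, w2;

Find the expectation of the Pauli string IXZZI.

The observable IXZZI averages to 0.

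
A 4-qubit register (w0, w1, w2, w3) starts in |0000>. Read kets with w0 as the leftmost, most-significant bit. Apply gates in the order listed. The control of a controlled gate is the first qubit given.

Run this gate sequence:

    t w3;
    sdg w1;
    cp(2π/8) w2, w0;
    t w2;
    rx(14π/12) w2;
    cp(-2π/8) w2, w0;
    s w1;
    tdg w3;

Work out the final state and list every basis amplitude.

The resulting statevector has amplitude -sqrt(6)/4 + sqrt(2)/4 on |0000>, I*(-sqrt(6) - sqrt(2))/4 on |0010>, and 0 on every other basis state.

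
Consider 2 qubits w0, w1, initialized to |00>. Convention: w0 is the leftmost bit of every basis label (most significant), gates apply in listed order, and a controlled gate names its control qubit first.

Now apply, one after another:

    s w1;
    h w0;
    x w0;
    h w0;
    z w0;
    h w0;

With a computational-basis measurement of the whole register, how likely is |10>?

The probability of measuring |10> is 1/2. Key observation: the block from step 2 through step 5 cancels to the identity and can be dropped.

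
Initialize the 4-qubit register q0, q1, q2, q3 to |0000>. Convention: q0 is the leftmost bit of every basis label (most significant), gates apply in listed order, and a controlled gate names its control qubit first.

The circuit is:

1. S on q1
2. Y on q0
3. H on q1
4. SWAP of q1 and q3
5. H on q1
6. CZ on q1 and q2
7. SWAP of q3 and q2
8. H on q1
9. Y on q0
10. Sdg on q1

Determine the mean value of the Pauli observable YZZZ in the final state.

In the final state, YZZZ has expectation 0.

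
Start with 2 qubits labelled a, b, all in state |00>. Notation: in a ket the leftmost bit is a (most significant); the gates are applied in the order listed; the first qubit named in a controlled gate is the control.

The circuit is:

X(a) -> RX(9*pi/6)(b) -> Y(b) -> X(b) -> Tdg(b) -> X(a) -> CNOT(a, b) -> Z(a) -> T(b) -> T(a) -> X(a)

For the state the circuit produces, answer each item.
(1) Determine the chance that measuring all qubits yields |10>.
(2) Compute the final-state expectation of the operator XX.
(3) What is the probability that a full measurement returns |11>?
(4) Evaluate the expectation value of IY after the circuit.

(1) Outcome |10> occurs with probability 1/2.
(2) The observable XX averages to 0.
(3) Outcome |11> occurs with probability 1/2.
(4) The expectation value of IY is -1.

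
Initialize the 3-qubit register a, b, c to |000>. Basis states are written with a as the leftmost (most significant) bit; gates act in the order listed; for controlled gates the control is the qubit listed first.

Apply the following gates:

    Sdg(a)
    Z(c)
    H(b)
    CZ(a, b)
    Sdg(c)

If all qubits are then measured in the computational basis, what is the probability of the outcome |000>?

Outcome |000> occurs with probability 1/2.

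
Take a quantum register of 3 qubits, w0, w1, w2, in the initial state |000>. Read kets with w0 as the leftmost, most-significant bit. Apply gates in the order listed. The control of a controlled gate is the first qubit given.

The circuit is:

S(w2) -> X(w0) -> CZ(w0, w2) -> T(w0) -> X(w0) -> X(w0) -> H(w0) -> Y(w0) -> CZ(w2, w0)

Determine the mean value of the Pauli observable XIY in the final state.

The expectation value of XIY is 0.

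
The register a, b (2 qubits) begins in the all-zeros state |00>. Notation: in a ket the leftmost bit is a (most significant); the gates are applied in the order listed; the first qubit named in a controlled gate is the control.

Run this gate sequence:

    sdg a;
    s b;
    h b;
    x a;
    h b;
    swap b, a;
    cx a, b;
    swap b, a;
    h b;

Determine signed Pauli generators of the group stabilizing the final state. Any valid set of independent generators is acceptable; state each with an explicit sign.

The stabilizer group can be generated by +IX, -ZI, among other valid generating sets.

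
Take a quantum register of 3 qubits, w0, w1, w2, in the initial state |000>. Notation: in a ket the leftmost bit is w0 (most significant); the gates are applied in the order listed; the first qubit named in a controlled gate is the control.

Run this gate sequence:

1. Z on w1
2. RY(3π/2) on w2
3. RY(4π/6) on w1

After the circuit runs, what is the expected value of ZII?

The observable ZII averages to 1.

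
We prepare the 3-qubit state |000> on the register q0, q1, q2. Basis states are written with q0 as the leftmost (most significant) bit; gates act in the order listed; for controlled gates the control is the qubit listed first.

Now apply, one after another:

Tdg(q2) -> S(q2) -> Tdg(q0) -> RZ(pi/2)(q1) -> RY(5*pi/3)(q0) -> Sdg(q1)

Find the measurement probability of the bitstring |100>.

A full measurement returns |100> with probability 1/4.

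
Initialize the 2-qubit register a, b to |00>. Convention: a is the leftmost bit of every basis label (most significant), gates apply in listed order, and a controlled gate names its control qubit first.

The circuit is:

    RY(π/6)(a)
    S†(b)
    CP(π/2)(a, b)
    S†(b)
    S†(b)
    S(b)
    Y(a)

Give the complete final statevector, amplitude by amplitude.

After the circuit, the state carries amplitude I*(-sqrt(6) + sqrt(2))/4 on |00>, 0 on |01>, I*(sqrt(2) + sqrt(6))/4 on |10>, 0 on |11>.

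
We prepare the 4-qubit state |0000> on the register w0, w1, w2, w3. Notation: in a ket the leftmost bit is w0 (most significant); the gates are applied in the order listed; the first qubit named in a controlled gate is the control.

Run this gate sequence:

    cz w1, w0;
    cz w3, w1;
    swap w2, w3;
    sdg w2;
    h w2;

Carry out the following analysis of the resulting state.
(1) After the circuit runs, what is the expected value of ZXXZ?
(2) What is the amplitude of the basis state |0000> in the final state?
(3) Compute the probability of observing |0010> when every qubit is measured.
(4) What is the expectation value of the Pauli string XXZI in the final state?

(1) The observable ZXXZ averages to 0.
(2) |0000> carries amplitude sqrt(2)/2 in the final state.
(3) The probability of measuring |0010> is 1/2.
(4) In the final state, XXZI has expectation 0.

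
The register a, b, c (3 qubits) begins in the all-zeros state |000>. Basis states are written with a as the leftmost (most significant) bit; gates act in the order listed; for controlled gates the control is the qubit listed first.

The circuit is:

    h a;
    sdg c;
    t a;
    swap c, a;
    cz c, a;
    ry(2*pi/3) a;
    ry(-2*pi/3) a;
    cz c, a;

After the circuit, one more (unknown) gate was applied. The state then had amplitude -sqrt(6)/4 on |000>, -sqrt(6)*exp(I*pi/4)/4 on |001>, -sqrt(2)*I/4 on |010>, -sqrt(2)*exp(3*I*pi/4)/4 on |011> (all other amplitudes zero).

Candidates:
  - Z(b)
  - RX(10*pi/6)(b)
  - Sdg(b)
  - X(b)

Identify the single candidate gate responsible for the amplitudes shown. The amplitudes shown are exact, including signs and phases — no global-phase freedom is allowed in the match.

It was RX(10*pi/6)(b) that produced the state shown. Key observation: the block from step 5 through step 8 cancels to the identity and can be dropped.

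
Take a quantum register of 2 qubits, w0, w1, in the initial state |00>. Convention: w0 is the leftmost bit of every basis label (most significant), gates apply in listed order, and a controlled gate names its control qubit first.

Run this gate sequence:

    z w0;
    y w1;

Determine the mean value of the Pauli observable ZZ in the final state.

In the final state, ZZ has expectation -1.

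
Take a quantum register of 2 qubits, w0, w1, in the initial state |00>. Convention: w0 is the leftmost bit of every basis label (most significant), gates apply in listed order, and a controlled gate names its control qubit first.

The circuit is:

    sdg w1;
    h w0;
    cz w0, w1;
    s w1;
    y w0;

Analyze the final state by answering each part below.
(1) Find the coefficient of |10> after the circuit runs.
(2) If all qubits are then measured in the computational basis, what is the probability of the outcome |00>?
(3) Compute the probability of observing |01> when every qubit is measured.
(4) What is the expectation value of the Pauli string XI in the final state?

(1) |10> carries amplitude sqrt(2)*I/2 in the final state.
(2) The probability of measuring |00> is 1/2.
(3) A full measurement returns |01> with probability 0.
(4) The observable XI averages to -1.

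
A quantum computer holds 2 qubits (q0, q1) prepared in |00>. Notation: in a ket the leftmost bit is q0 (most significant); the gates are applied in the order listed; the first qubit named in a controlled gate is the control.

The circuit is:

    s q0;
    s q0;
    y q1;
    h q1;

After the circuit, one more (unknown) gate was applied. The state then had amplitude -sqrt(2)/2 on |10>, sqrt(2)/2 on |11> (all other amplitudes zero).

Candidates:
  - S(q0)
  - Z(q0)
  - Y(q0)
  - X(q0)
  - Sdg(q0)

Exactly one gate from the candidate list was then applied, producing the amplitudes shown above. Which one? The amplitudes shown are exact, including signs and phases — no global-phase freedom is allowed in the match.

The unique candidate consistent with the amplitudes is Y(q0).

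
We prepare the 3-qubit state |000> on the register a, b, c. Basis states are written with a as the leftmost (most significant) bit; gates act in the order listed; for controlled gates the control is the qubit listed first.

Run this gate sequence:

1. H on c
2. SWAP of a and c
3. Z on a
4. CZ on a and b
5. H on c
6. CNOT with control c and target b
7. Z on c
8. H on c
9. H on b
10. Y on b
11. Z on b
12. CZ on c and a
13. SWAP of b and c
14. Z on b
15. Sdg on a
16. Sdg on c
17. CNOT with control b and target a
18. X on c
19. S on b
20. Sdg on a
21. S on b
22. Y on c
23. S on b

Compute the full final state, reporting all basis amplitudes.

After the circuit, the state carries amplitude -1/2 on |000>, 0 on |001>, 0 on |010>, -I/2 on |011>, -1/2 on |100>, 0 on |101>, 0 on |110>, -I/2 on |111>.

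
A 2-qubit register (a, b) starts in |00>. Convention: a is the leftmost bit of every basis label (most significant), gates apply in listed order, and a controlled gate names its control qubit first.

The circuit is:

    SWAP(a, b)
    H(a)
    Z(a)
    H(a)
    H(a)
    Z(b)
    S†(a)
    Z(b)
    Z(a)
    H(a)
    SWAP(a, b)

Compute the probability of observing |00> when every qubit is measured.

A full measurement returns |00> with probability 1/2.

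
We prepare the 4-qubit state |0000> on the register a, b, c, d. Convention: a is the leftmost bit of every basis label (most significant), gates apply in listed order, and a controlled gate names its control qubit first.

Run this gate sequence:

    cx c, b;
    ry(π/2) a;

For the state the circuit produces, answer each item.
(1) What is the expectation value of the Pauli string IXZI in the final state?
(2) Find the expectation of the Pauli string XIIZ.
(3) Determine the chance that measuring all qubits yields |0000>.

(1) The expectation value of IXZI is 0.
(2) The expectation value of XIIZ is 1.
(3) The probability of measuring |0000> is 1/2.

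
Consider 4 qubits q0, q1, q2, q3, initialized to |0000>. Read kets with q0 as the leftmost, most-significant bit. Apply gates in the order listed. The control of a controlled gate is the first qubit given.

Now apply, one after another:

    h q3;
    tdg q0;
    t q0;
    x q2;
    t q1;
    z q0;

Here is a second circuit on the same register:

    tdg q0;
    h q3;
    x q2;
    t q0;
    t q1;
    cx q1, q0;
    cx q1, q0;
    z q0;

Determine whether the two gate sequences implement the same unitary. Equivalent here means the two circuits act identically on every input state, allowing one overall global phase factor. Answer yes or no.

Yes: on every input state the two circuits agree up to one overall phase factor.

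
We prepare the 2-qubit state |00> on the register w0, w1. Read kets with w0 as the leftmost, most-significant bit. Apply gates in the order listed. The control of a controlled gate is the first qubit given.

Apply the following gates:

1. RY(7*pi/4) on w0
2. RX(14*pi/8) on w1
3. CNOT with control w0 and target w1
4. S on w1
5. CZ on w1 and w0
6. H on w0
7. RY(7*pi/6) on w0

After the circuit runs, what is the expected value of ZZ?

The expectation value of ZZ is sqrt(2)/4.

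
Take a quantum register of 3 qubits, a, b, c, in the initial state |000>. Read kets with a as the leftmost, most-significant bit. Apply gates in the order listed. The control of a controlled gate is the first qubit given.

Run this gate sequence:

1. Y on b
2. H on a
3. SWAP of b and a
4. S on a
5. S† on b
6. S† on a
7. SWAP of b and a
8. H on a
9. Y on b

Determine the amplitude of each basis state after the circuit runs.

The final amplitudes are 1/2 - I/2 on |000>, 1/2 + I/2 on |100>, and 0 on every other basis state.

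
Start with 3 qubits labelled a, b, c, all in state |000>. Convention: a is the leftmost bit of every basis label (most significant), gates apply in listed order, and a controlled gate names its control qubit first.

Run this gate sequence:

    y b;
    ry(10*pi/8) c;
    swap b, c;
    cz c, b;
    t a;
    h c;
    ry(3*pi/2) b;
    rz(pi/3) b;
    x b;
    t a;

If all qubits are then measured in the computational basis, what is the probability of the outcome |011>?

Outcome |011> occurs with probability sqrt(2)/8 + 1/4.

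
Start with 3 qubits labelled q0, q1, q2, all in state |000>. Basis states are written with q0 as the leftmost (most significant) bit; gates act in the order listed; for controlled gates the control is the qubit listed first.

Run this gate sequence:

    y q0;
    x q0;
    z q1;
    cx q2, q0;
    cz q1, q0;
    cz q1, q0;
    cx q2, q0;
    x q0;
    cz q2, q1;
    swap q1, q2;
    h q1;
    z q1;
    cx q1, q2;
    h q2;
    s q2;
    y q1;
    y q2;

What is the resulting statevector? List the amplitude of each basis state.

The final amplitudes are 0 on |000>, 0 on |001>, 0 on |010>, 0 on |011>, 1/2 on |100>, -I/2 on |101>, -1/2 on |110>, -I/2 on |111>. Key observation: steps 4-7 multiply out to the identity, so the circuit reduces to the remaining gates.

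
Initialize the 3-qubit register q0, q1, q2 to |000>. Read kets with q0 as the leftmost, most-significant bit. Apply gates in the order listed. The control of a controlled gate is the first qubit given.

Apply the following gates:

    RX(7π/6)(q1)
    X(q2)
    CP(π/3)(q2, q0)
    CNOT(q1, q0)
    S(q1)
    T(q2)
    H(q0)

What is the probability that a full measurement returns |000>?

The probability of measuring |000> is 0.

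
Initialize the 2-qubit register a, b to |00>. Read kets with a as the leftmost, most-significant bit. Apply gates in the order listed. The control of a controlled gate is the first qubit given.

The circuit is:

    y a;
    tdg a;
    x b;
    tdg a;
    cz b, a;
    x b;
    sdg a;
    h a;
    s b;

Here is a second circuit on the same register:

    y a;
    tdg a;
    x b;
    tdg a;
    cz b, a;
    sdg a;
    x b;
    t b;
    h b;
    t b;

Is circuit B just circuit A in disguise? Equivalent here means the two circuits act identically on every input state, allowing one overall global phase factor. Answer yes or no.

No, they are not equivalent — no single phase factor reconciles the two unitaries.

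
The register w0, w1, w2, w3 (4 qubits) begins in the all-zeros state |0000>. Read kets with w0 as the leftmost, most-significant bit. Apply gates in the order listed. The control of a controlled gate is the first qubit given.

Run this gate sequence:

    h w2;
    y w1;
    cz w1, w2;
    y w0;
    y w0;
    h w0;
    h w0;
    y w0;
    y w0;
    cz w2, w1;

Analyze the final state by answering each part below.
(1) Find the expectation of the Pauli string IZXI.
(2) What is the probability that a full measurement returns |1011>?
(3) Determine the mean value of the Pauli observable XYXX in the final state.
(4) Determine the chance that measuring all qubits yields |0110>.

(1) The expectation value of IZXI is -1. Key observation: steps 4-9 multiply out to the identity, so the circuit reduces to the remaining gates.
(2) Outcome |1011> occurs with probability 0.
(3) The expectation value of XYXX is 0.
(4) Outcome |0110> occurs with probability 1/2.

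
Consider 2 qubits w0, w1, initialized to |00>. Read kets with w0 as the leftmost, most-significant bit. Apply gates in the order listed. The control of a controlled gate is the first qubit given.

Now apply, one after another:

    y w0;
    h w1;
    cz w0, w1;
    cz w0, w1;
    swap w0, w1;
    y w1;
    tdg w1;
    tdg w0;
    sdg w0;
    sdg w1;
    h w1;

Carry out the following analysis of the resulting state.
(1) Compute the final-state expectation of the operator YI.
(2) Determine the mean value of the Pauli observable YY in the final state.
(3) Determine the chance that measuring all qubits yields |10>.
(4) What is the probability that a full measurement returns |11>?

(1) The observable YI averages to -sqrt(2)/2.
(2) In the final state, YY has expectation 0.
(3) Outcome |10> occurs with probability 1/4.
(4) Outcome |11> occurs with probability 1/4.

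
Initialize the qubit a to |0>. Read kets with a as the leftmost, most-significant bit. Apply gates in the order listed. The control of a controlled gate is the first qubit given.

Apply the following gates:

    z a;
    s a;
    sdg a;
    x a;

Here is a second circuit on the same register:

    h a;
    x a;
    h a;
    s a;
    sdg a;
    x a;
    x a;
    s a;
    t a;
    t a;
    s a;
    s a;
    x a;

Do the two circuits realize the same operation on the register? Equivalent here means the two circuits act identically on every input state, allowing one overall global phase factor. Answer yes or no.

Yes, they are equivalent — the unitaries differ by at most a global phase.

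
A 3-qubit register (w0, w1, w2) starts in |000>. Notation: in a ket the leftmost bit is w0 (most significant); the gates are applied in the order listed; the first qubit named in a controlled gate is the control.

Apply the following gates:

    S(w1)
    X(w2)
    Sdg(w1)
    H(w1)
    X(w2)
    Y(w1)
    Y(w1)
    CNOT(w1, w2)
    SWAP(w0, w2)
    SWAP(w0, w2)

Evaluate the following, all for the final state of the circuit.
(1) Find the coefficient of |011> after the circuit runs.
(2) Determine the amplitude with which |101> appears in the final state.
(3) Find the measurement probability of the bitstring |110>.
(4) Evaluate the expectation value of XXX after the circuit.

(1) The final state's coefficient on |011> equals sqrt(2)/2.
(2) The final state's coefficient on |101> equals 0.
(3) A full measurement returns |110> with probability 0.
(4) In the final state, XXX has expectation 0.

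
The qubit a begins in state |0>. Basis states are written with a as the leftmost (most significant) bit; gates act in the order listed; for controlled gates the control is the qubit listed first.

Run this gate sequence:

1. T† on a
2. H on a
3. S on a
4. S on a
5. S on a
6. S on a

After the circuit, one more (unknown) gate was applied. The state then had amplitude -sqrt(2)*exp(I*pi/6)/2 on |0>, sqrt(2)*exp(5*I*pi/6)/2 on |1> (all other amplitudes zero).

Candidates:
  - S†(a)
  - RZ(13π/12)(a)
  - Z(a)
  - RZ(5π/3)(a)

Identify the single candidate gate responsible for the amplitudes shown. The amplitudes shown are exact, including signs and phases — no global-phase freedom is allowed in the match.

The applied gate was RZ(5π/3)(a). Key observation: steps 3-6 multiply out to the identity, so the circuit reduces to the remaining gates.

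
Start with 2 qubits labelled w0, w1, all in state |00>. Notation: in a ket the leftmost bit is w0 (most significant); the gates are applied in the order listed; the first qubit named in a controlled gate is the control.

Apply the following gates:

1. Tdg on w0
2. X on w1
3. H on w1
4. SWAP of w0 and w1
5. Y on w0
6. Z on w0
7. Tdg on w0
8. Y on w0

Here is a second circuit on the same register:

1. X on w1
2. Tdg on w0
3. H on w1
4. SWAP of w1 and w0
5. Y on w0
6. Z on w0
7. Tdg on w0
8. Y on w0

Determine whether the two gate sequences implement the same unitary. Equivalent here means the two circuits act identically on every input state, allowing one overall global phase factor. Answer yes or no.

Yes — the two circuits implement the same unitary up to a global phase.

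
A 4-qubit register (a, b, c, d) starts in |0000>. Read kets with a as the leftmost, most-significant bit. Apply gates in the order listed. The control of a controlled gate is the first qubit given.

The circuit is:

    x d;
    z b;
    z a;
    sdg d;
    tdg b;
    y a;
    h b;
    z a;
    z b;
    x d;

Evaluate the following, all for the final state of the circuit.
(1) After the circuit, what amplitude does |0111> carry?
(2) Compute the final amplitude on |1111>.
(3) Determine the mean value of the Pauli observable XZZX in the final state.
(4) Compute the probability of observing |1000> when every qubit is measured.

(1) |0111> carries amplitude 0 in the final state.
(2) |1111> carries amplitude 0 in the final state.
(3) In the final state, XZZX has expectation 0.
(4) Outcome |1000> occurs with probability 1/2.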